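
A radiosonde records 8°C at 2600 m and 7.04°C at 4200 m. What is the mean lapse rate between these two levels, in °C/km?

0.6°C/km

Γ = −ΔT/Δz = (8 − 7.04) / (4200 − 2600) m
  = 0.96°C / 1.6 km = 0.6°C/km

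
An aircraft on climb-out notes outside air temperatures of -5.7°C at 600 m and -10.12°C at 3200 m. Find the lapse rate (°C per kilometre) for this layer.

Γ = −ΔT/Δz = (-5.7 − (-10.12)) / (3200 − 600) m
  = 4.42°C / 2.6 km = 1.7°C/km

1.7°C/km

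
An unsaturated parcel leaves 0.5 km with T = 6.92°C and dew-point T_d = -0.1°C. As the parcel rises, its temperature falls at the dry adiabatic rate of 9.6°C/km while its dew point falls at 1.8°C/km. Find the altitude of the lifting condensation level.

T and T_d converge at 9.6 − 1.8 = 7.8°C per km
Height above start = (6.92 − (-0.1)) / 7.8 = 0.9 km
LCL altitude = 500 m + 900 m = 1400 m

1.4 km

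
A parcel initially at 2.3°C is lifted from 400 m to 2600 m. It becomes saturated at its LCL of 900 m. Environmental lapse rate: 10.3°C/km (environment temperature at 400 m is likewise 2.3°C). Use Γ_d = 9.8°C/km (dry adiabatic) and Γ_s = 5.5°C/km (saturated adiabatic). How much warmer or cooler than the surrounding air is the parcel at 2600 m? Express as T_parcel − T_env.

+8.41°C (parcel warmer than environment)

Parcel:
  400 → 900 m (dry, 9.8°C/km): ΔT = -9.8 × 0.5 = -4.9°C → T = -2.6°C
  900 → 2600 m (saturated, 5.5°C/km): ΔT = -5.5 × 1.7 = -9.35°C → T = -11.95°C
Environment:
  400 → 2600 m (environment, 10.3°C/km): ΔT = -10.3 × 2.2 = -22.66°C → T = -20.36°C
T_parcel − T_env = -11.95 − (-20.36) = +8.41°C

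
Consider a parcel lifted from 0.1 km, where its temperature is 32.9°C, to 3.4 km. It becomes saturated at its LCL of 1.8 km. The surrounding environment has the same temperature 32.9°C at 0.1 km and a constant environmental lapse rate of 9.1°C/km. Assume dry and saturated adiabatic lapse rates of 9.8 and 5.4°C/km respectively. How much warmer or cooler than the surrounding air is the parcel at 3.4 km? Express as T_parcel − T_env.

+4.73°C (parcel warmer than environment)

Parcel:
  Dry to 1800 m: -9.8 × 1.7 km = -16.66°C, so T = 16.24°C.
  Saturated to 3400 m: -5.4 × 1.6 km = -8.64°C, so T = 7.6°C.
Environment:
  Environment to 3400 m: -9.1 × 3.3 km = -30.03°C, so T = 2.87°C.
T_parcel − T_env = 7.6 − 2.87 = +4.73°C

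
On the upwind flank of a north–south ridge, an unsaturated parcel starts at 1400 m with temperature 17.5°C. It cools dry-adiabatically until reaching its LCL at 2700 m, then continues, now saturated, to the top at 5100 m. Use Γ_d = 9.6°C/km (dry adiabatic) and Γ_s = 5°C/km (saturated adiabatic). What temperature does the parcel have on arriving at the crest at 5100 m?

From 1400 m to 2700 m (dry): cools by 9.6 × 1.3 = 12.48°C, giving 5.02°C.
From 2700 m to 5100 m (saturated): cools by 5 × 2.4 = 12°C, giving -6.98°C.

-6.98°C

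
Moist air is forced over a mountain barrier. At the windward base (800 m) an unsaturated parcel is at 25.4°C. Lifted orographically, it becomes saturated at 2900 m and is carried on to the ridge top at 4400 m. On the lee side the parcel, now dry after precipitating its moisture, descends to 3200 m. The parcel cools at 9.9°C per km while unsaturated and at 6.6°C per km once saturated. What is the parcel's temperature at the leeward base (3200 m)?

800 → 2900 m (dry, 9.9°C/km): ΔT = -9.9 × 2.1 = -20.79°C → T = 4.61°C
2900 → 4400 m (saturated, 6.6°C/km): ΔT = -6.6 × 1.5 = -9.9°C → T = -5.29°C
4400 → 3200 m (dry descent, 9.9°C/km): ΔT = +9.9 × 1.2 = +11.88°C → T = 6.59°C

6.59°C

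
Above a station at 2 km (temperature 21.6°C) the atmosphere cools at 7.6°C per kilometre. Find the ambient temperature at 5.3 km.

-3.48°C

2000 → 5300 m (environmental, 7.6°C/km): ΔT = -7.6 × 3.3 = -25.08°C → T = -3.48°C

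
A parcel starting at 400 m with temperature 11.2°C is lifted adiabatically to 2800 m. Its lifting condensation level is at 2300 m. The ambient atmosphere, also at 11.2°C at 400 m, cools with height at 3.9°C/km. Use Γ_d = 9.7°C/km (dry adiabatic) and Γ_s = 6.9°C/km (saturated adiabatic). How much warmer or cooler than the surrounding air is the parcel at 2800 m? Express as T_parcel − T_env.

Parcel:
  Dry to 2300 m: -9.7 × 1.9 km = -18.43°C, so T = -7.23°C.
  Saturated to 2800 m: -6.9 × 0.5 km = -3.45°C, so T = -10.68°C.
Environment:
  Environment to 2800 m: -3.9 × 2.4 km = -9.36°C, so T = 1.84°C.
T_parcel − T_env = -10.68 − 1.84 = -12.52°C

-12.52°C (parcel cooler than environment)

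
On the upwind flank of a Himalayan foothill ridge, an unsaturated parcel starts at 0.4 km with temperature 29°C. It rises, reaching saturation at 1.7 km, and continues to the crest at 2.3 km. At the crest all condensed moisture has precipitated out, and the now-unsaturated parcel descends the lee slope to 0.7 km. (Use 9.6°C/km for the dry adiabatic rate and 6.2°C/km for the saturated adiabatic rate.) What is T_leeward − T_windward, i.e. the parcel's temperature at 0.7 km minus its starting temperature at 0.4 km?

400–1700 m, dry: Δz = 1.3 km ⇒ ΔT = -12.48°C; T = 16.52°C
1700–2300 m, saturated: Δz = 0.6 km ⇒ ΔT = -3.72°C; T = 12.8°C
2300–700 m, dry descent: Δz = 1.6 km ⇒ ΔT = +15.36°C; T = 28.16°C
Net change vs windward start: 28.16 − 29 = -0.84°C

-0.84°C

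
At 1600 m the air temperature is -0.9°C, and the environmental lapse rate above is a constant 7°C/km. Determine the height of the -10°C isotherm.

2900 m

Height above start = (-0.9 − (-10)) / 7 = 1.3 km
Altitude = 1600 m + 1300 m = 2900 m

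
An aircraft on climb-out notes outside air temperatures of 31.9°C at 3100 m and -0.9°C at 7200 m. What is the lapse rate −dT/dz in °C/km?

8°C/km

Γ = −ΔT/Δz = (31.9 − (-0.9)) / (7200 − 3100) m
  = 32.8°C / 4.1 km = 8°C/km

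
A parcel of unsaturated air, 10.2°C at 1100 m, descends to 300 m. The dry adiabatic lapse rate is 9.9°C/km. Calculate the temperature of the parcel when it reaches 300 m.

From 1100 m to 300 m (dry adiabatic): warms by 9.9 × 0.8 = 7.92°C, giving 18.12°C.

18.12°C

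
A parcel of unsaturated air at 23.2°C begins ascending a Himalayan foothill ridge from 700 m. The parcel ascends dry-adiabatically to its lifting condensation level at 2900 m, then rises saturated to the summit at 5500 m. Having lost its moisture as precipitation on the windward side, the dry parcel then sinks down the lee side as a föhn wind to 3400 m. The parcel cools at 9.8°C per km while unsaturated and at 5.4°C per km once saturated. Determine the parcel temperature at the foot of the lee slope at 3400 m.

From 700 m to 2900 m (dry): cools by 9.8 × 2.2 = 21.56°C, giving 1.64°C.
From 2900 m to 5500 m (saturated): cools by 5.4 × 2.6 = 14.04°C, giving -12.4°C.
From 5500 m to 3400 m (dry descent): warms by 9.8 × 2.1 = 20.58°C, giving 8.18°C.

8.18°C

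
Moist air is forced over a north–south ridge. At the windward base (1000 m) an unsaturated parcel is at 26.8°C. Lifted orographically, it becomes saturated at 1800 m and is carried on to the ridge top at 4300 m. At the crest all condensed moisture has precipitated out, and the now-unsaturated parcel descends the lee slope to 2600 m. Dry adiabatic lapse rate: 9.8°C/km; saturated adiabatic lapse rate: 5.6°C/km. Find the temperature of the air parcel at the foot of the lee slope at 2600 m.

1000 → 1800 m (dry, 9.8°C/km): ΔT = -9.8 × 0.8 = -7.84°C → T = 18.96°C
1800 → 4300 m (saturated, 5.6°C/km): ΔT = -5.6 × 2.5 = -14°C → T = 4.96°C
4300 → 2600 m (dry descent, 9.8°C/km): ΔT = +9.8 × 1.7 = +16.66°C → T = 21.62°C

21.62°C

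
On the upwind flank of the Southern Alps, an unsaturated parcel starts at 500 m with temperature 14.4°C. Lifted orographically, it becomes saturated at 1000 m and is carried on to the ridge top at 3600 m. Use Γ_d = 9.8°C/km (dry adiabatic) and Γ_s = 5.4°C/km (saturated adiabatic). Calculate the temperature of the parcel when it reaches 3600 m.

-4.54°C

Dry to 1000 m: -9.8 × 0.5 km = -4.9°C, so T = 9.5°C.
Saturated to 3600 m: -5.4 × 2.6 km = -14.04°C, so T = -4.54°C.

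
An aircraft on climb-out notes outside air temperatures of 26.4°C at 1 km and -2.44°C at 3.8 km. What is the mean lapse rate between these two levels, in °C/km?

Γ = −ΔT/Δz = (26.4 − (-2.44)) / (3800 − 1000) m
  = 28.84°C / 2.8 km = 10.3°C/km

10.3°C/km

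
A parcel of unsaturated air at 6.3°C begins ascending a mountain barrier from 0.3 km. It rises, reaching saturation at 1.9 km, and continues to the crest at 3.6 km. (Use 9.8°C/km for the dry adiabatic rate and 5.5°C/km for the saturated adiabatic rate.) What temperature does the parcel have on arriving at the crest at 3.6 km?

300–1900 m, dry: Δz = 1.6 km ⇒ ΔT = -15.68°C; T = -9.38°C
1900–3600 m, saturated: Δz = 1.7 km ⇒ ΔT = -9.35°C; T = -18.73°C

-18.73°C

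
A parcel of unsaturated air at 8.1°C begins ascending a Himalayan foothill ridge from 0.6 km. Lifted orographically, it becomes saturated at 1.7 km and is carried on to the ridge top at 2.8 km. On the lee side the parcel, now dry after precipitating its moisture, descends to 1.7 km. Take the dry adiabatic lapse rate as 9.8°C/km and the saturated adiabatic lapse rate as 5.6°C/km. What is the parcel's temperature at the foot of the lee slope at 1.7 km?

600–1700 m, dry: Δz = 1.1 km ⇒ ΔT = -10.78°C; T = -2.68°C
1700–2800 m, saturated: Δz = 1.1 km ⇒ ΔT = -6.16°C; T = -8.84°C
2800–1700 m, dry descent: Δz = 1.1 km ⇒ ΔT = +10.78°C; T = 1.94°C

1.94°C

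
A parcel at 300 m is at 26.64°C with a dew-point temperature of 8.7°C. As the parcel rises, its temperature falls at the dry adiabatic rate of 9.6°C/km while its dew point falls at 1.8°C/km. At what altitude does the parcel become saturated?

2600 m

T and T_d converge at 9.6 − 1.8 = 7.8°C per km
Height above start = (26.64 − 8.7) / 7.8 = 2.3 km
LCL altitude = 300 m + 2300 m = 2600 m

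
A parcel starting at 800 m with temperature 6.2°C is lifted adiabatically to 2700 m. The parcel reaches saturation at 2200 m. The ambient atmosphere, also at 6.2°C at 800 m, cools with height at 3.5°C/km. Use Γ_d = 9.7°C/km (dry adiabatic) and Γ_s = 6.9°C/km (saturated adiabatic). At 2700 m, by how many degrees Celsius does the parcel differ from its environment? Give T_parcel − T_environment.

-10.38°C (parcel cooler than environment)

Parcel:
  From 800 m to 2200 m (dry): cools by 9.7 × 1.4 = 13.58°C, giving -7.38°C.
  From 2200 m to 2700 m (saturated): cools by 6.9 × 0.5 = 3.45°C, giving -10.83°C.
Environment:
  From 800 m to 2700 m (environment): cools by 3.5 × 1.9 = 6.65°C, giving -0.45°C.
T_parcel − T_env = -10.83 − (-0.45) = -10.38°C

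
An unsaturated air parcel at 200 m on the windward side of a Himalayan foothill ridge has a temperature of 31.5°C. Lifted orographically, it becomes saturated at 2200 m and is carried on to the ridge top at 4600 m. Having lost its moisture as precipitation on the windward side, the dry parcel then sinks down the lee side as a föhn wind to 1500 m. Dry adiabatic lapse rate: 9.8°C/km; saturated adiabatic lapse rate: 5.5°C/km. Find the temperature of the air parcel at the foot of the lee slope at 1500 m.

200 → 2200 m (dry, 9.8°C/km): ΔT = -9.8 × 2 = -19.6°C → T = 11.9°C
2200 → 4600 m (saturated, 5.5°C/km): ΔT = -5.5 × 2.4 = -13.2°C → T = -1.3°C
4600 → 1500 m (dry descent, 9.8°C/km): ΔT = +9.8 × 3.1 = +30.38°C → T = 29.08°C

29.08°C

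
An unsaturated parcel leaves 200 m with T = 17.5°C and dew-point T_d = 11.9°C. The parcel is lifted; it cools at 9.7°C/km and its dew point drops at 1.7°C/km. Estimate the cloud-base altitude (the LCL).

T and T_d converge at 9.7 − 1.7 = 8°C per km
Height above start = (17.5 − 11.9) / 8 = 0.7 km
LCL altitude = 200 m + 700 m = 900 m

900 m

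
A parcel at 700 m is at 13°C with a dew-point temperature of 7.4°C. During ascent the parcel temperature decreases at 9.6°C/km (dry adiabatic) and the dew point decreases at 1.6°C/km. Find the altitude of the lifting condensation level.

1400 m

T and T_d converge at 9.6 − 1.6 = 8°C per km
Height above start = (13 − 7.4) / 8 = 0.7 km
LCL altitude = 700 m + 700 m = 1400 m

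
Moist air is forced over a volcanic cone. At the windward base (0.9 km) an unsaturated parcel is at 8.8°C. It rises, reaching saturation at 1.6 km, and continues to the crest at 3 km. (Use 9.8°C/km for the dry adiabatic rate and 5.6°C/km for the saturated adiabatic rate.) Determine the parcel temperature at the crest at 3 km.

900 → 1600 m (dry, 9.8°C/km): ΔT = -9.8 × 0.7 = -6.86°C → T = 1.94°C
1600 → 3000 m (saturated, 5.6°C/km): ΔT = -5.6 × 1.4 = -7.84°C → T = -5.9°C

-5.9°C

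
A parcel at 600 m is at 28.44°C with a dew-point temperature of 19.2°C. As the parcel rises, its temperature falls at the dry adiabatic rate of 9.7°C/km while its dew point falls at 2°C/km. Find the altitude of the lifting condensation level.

1800 m

T and T_d converge at 9.7 − 2 = 7.7°C per km
Height above start = (28.44 − 19.2) / 7.7 = 1.2 km
LCL altitude = 600 m + 1200 m = 1800 m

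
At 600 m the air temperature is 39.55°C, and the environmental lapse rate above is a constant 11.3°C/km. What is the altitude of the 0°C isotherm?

Height above start = (39.55 − 0) / 11.3 = 3.5 km
Altitude = 600 m + 3500 m = 4100 m

4100 m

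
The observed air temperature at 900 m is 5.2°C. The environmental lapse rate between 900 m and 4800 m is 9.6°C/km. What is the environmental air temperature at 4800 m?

Environmental to 4800 m: -9.6 × 3.9 km = -37.44°C, so T = -32.24°C.

-32.24°C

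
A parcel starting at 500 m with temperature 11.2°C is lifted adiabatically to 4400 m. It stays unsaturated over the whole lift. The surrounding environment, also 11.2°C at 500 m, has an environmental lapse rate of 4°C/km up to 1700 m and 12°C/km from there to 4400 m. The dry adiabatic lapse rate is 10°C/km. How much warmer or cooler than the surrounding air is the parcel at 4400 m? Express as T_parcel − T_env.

Parcel:
  500–4400 m, dry: Δz = 3.9 km ⇒ ΔT = -39°C; T = -27.8°C
Environment:
  500–1700 m, environment, lower layer: Δz = 1.2 km ⇒ ΔT = -4.8°C; T = 6.4°C
  1700–4400 m, environment, upper layer: Δz = 2.7 km ⇒ ΔT = -32.4°C; T = -26°C
T_parcel − T_env = -27.8 − (-26) = -1.8°C

-1.8°C (parcel cooler than environment)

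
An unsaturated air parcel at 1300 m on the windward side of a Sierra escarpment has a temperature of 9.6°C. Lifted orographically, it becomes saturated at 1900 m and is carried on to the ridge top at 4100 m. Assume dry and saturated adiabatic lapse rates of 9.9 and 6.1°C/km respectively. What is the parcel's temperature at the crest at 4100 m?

-9.76°C

1300 → 1900 m (dry, 9.9°C/km): ΔT = -9.9 × 0.6 = -5.94°C → T = 3.66°C
1900 → 4100 m (saturated, 6.1°C/km): ΔT = -6.1 × 2.2 = -13.42°C → T = -9.76°C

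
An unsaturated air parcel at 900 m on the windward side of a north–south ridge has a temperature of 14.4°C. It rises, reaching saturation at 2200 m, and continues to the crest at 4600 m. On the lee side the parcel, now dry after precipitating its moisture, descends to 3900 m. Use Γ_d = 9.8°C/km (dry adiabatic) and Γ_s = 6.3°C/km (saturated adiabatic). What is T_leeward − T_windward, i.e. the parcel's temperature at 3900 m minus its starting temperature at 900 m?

From 900 m to 2200 m (dry): cools by 9.8 × 1.3 = 12.74°C, giving 1.66°C.
From 2200 m to 4600 m (saturated): cools by 6.3 × 2.4 = 15.12°C, giving -13.46°C.
From 4600 m to 3900 m (dry descent): warms by 9.8 × 0.7 = 6.86°C, giving -6.6°C.
Net change vs windward start: -6.6 − 14.4 = -21°C

-21°C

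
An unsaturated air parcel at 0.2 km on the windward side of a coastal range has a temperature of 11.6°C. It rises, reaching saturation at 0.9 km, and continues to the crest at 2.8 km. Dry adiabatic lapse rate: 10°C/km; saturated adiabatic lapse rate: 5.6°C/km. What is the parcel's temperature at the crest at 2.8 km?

From 200 m to 900 m (dry): cools by 10 × 0.7 = 7°C, giving 4.6°C.
From 900 m to 2800 m (saturated): cools by 5.6 × 1.9 = 10.64°C, giving -6.04°C.

-6.04°C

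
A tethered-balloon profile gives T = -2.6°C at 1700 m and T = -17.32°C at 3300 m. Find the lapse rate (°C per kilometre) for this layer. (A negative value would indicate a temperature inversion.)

Γ = −ΔT/Δz = (-2.6 − (-17.32)) / (3300 − 1700) m
  = 14.72°C / 1.6 km = 9.2°C/km

9.2°C/km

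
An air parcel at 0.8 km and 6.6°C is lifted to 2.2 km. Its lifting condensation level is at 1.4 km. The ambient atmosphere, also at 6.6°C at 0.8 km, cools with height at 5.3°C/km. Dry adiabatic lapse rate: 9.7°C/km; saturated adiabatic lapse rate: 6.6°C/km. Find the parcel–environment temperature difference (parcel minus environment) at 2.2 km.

-3.68°C (parcel cooler than environment)

Parcel:
  800 → 1400 m (dry, 9.7°C/km): ΔT = -9.7 × 0.6 = -5.82°C → T = 0.78°C
  1400 → 2200 m (saturated, 6.6°C/km): ΔT = -6.6 × 0.8 = -5.28°C → T = -4.5°C
Environment:
  800 → 2200 m (environment, 5.3°C/km): ΔT = -5.3 × 1.4 = -7.42°C → T = -0.82°C
T_parcel − T_env = -4.5 − (-0.82) = -3.68°C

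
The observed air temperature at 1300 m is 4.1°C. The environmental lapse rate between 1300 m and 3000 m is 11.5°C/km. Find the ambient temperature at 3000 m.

From 1300 m to 3000 m (environmental): cools by 11.5 × 1.7 = 19.55°C, giving -15.45°C.

-15.45°C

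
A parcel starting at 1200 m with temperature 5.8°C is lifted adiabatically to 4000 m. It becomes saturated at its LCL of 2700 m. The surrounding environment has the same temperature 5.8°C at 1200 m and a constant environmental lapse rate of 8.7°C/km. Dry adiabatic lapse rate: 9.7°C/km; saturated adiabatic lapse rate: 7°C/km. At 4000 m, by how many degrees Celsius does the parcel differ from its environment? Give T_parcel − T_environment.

Parcel:
  Dry to 2700 m: -9.7 × 1.5 km = -14.55°C, so T = -8.75°C.
  Saturated to 4000 m: -7 × 1.3 km = -9.1°C, so T = -17.85°C.
Environment:
  Environment to 4000 m: -8.7 × 2.8 km = -24.36°C, so T = -18.56°C.
T_parcel − T_env = -17.85 − (-18.56) = +0.71°C

+0.71°C (parcel warmer than environment)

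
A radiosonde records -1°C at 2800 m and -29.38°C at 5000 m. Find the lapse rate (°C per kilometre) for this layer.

12.9°C/km

Γ = −ΔT/Δz = (-1 − (-29.38)) / (5000 − 2800) m
  = 28.38°C / 2.2 km = 12.9°C/km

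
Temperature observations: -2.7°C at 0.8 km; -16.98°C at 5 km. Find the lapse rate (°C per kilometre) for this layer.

Γ = −ΔT/Δz = (-2.7 − (-16.98)) / (5000 − 800) m
  = 14.28°C / 4.2 km = 3.4°C/km

3.4°C/km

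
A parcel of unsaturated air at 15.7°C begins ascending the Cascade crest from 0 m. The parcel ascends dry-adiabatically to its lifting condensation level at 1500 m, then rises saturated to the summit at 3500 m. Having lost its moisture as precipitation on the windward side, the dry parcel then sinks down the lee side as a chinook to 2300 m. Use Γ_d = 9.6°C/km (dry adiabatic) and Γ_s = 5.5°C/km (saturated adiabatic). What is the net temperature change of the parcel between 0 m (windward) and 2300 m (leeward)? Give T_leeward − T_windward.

0–1500 m, dry: Δz = 1.5 km ⇒ ΔT = -14.4°C; T = 1.3°C
1500–3500 m, saturated: Δz = 2 km ⇒ ΔT = -11°C; T = -9.7°C
3500–2300 m, dry descent: Δz = 1.2 km ⇒ ΔT = +11.52°C; T = 1.82°C
Net change vs windward start: 1.82 − 15.7 = -13.88°C

-13.88°C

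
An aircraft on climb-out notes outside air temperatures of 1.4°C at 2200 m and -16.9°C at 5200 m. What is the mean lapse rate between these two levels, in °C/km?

6.1°C/km

Γ = −ΔT/Δz = (1.4 − (-16.9)) / (5200 − 2200) m
  = 18.3°C / 3 km = 6.1°C/km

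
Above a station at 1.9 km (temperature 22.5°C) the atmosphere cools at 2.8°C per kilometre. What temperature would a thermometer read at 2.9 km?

19.7°C

1900 → 2900 m (environmental, 2.8°C/km): ΔT = -2.8 × 1 = -2.8°C → T = 19.7°C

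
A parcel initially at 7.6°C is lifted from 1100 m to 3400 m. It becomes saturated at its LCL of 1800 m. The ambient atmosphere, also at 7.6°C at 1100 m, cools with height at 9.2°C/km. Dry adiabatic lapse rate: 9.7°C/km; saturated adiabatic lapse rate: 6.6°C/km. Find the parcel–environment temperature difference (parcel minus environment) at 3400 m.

+3.81°C (parcel warmer than environment)

Parcel:
  Dry to 1800 m: -9.7 × 0.7 km = -6.79°C, so T = 0.81°C.
  Saturated to 3400 m: -6.6 × 1.6 km = -10.56°C, so T = -9.75°C.
Environment:
  Environment to 3400 m: -9.2 × 2.3 km = -21.16°C, so T = -13.56°C.
T_parcel − T_env = -9.75 − (-13.56) = +3.81°C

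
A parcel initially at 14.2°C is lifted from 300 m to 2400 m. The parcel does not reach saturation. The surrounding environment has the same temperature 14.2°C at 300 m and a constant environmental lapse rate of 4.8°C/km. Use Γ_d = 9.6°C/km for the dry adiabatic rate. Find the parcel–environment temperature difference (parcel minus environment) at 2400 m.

Parcel:
  300 → 2400 m (dry, 9.6°C/km): ΔT = -9.6 × 2.1 = -20.16°C → T = -5.96°C
Environment:
  300 → 2400 m (environment, 4.8°C/km): ΔT = -4.8 × 2.1 = -10.08°C → T = 4.12°C
T_parcel − T_env = -5.96 − 4.12 = -10.08°C

-10.08°C (parcel cooler than environment)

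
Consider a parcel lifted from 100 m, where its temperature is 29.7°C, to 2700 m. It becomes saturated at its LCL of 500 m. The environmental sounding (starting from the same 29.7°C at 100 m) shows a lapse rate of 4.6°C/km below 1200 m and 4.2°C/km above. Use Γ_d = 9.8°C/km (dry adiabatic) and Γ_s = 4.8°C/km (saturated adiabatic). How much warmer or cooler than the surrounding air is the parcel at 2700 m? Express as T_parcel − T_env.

Parcel:
  100–500 m, dry: Δz = 0.4 km ⇒ ΔT = -3.92°C; T = 25.78°C
  500–2700 m, saturated: Δz = 2.2 km ⇒ ΔT = -10.56°C; T = 15.22°C
Environment:
  100–1200 m, environment, lower layer: Δz = 1.1 km ⇒ ΔT = -5.06°C; T = 24.64°C
  1200–2700 m, environment, upper layer: Δz = 1.5 km ⇒ ΔT = -6.3°C; T = 18.34°C
T_parcel − T_env = 15.22 − 18.34 = -3.12°C

-3.12°C (parcel cooler than environment)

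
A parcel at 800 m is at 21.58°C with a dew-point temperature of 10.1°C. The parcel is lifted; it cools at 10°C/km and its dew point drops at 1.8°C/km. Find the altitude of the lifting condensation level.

2200 m

T and T_d converge at 10 − 1.8 = 8.2°C per km
Height above start = (21.58 − 10.1) / 8.2 = 1.4 km
LCL altitude = 800 m + 1400 m = 2200 m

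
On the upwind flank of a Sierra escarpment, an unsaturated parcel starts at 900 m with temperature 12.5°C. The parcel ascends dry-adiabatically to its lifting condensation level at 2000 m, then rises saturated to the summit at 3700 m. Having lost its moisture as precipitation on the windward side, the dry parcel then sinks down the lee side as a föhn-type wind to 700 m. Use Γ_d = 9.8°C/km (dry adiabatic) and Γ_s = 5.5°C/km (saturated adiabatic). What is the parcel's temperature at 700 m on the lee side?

From 900 m to 2000 m (dry): cools by 9.8 × 1.1 = 10.78°C, giving 1.72°C.
From 2000 m to 3700 m (saturated): cools by 5.5 × 1.7 = 9.35°C, giving -7.63°C.
From 3700 m to 700 m (dry descent): warms by 9.8 × 3 = 29.4°C, giving 21.77°C.

21.77°C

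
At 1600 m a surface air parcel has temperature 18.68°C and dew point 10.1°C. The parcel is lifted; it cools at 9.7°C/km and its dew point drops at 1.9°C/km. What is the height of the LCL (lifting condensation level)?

T and T_d converge at 9.7 − 1.9 = 7.8°C per km
Height above start = (18.68 − 10.1) / 7.8 = 1.1 km
LCL altitude = 1600 m + 1100 m = 2700 m

2700 m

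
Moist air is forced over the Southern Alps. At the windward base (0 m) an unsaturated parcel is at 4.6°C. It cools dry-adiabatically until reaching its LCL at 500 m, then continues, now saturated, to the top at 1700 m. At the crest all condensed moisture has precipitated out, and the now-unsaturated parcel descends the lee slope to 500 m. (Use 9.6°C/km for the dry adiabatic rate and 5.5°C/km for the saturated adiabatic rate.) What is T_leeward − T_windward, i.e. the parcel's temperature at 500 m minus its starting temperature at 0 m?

+0.12°C

0 → 500 m (dry, 9.6°C/km): ΔT = -9.6 × 0.5 = -4.8°C → T = -0.2°C
500 → 1700 m (saturated, 5.5°C/km): ΔT = -5.5 × 1.2 = -6.6°C → T = -6.8°C
1700 → 500 m (dry descent, 9.6°C/km): ΔT = +9.6 × 1.2 = +11.52°C → T = 4.72°C
Net change vs windward start: 4.72 − 4.6 = +0.12°C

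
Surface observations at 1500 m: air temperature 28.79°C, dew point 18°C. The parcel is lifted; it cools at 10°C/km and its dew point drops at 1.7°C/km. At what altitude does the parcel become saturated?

T and T_d converge at 10 − 1.7 = 8.3°C per km
Height above start = (28.79 − 18) / 8.3 = 1.3 km
LCL altitude = 1500 m + 1300 m = 2800 m

2800 m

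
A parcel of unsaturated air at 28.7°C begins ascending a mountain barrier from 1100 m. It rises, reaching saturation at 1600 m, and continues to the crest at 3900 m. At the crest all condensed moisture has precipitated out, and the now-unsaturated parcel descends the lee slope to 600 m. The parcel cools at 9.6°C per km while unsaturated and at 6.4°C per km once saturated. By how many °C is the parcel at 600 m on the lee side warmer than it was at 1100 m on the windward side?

From 1100 m to 1600 m (dry): cools by 9.6 × 0.5 = 4.8°C, giving 23.9°C.
From 1600 m to 3900 m (saturated): cools by 6.4 × 2.3 = 14.72°C, giving 9.18°C.
From 3900 m to 600 m (dry descent): warms by 9.6 × 3.3 = 31.68°C, giving 40.86°C.
Net change vs windward start: 40.86 − 28.7 = +12.16°C

+12.16°C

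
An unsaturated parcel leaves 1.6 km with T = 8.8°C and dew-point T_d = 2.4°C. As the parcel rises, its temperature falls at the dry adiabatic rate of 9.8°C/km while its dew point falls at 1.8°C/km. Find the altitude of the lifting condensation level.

2.4 km

T and T_d converge at 9.8 − 1.8 = 8°C per km
Height above start = (8.8 − 2.4) / 8 = 0.8 km
LCL altitude = 1600 m + 800 m = 2400 m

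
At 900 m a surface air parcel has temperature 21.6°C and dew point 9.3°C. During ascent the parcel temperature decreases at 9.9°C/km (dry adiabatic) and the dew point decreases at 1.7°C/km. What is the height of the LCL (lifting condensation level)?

2400 m

T and T_d converge at 9.9 − 1.7 = 8.2°C per km
Height above start = (21.6 − 9.3) / 8.2 = 1.5 km
LCL altitude = 900 m + 1500 m = 2400 m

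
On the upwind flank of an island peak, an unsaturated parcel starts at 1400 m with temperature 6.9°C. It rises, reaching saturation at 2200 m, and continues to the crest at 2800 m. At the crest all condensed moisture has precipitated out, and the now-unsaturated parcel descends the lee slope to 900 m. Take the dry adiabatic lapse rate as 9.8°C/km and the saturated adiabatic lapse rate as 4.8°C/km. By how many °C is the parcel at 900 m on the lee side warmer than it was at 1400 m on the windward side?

+7.9°C

Dry to 2200 m: -9.8 × 0.8 km = -7.84°C, so T = -0.94°C.
Saturated to 2800 m: -4.8 × 0.6 km = -2.88°C, so T = -3.82°C.
Dry descent to 900 m: +9.8 × 1.9 km = +18.62°C, so T = 14.8°C.
Net change vs windward start: 14.8 − 6.9 = +7.9°C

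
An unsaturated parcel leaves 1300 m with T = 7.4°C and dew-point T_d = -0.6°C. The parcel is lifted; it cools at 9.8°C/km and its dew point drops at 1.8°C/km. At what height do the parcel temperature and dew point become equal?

2300 m

T and T_d converge at 9.8 − 1.8 = 8°C per km
Height above start = (7.4 − (-0.6)) / 8 = 1 km
LCL altitude = 1300 m + 1000 m = 2300 m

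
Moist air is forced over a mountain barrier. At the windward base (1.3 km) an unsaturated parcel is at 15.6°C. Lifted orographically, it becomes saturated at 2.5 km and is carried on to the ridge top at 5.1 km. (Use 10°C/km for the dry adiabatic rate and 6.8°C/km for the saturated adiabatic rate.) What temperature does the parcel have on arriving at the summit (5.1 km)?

-14.08°C

Dry to 2500 m: -10 × 1.2 km = -12°C, so T = 3.6°C.
Saturated to 5100 m: -6.8 × 2.6 km = -17.68°C, so T = -14.08°C.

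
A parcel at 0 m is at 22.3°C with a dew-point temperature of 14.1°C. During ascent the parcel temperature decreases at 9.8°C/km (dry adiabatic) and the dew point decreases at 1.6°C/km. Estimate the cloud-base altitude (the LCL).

T and T_d converge at 9.8 − 1.6 = 8.2°C per km
Height above start = (22.3 − 14.1) / 8.2 = 1 km
LCL altitude = 0 m + 1000 m = 1000 m

1000 m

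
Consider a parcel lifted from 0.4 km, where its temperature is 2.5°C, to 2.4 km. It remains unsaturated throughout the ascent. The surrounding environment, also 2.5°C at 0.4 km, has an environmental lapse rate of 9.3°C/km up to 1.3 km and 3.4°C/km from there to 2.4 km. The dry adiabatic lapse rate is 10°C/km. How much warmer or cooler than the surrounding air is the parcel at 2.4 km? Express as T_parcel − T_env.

Parcel:
  400 → 2400 m (dry, 10°C/km): ΔT = -10 × 2 = -20°C → T = -17.5°C
Environment:
  400 → 1300 m (environment, lower layer, 9.3°C/km): ΔT = -9.3 × 0.9 = -8.37°C → T = -5.87°C
  1300 → 2400 m (environment, upper layer, 3.4°C/km): ΔT = -3.4 × 1.1 = -3.74°C → T = -9.61°C
T_parcel − T_env = -17.5 − (-9.61) = -7.89°C

-7.89°C (parcel cooler than environment)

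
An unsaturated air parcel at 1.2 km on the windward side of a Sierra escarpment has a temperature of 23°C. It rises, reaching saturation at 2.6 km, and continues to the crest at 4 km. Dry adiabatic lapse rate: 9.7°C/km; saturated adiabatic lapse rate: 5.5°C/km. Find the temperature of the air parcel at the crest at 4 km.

1200–2600 m, dry: Δz = 1.4 km ⇒ ΔT = -13.58°C; T = 9.42°C
2600–4000 m, saturated: Δz = 1.4 km ⇒ ΔT = -7.7°C; T = 1.72°C

1.72°C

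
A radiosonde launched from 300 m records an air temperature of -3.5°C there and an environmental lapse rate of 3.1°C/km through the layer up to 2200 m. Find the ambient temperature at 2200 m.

From 300 m to 2200 m (environmental): cools by 3.1 × 1.9 = 5.89°C, giving -9.39°C.

-9.39°C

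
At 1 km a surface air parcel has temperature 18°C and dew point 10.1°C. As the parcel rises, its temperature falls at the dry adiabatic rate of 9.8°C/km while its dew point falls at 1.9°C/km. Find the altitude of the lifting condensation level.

2 km

T and T_d converge at 9.8 − 1.9 = 7.9°C per km
Height above start = (18 − 10.1) / 7.9 = 1 km
LCL altitude = 1000 m + 1000 m = 2000 m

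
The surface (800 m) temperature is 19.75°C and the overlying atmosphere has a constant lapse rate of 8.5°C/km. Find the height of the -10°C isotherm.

4300 m

Height above start = (19.75 − (-10)) / 8.5 = 3.5 km
Altitude = 800 m + 3500 m = 4300 m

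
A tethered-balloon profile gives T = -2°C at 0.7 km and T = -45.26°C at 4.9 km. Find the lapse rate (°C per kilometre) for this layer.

10.3°C/km

Γ = −ΔT/Δz = (-2 − (-45.26)) / (4900 − 700) m
  = 43.26°C / 4.2 km = 10.3°C/km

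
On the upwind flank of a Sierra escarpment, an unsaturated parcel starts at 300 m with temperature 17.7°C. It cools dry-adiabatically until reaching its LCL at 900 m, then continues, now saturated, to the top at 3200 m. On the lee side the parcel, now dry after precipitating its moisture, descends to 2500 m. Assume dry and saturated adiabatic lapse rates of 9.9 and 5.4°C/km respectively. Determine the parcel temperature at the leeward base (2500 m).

6.27°C

300 → 900 m (dry, 9.9°C/km): ΔT = -9.9 × 0.6 = -5.94°C → T = 11.76°C
900 → 3200 m (saturated, 5.4°C/km): ΔT = -5.4 × 2.3 = -12.42°C → T = -0.66°C
3200 → 2500 m (dry descent, 9.9°C/km): ΔT = +9.9 × 0.7 = +6.93°C → T = 6.27°C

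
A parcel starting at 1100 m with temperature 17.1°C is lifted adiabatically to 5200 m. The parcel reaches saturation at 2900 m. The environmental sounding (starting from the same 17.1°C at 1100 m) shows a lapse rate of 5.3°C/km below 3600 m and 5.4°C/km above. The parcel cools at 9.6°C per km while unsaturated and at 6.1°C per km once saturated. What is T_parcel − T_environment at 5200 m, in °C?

Parcel:
  From 1100 m to 2900 m (dry): cools by 9.6 × 1.8 = 17.28°C, giving -0.18°C.
  From 2900 m to 5200 m (saturated): cools by 6.1 × 2.3 = 14.03°C, giving -14.21°C.
Environment:
  From 1100 m to 3600 m (environment, lower layer): cools by 5.3 × 2.5 = 13.25°C, giving 3.85°C.
  From 3600 m to 5200 m (environment, upper layer): cools by 5.4 × 1.6 = 8.64°C, giving -4.79°C.
T_parcel − T_env = -14.21 − (-4.79) = -9.42°C

-9.42°C (parcel cooler than environment)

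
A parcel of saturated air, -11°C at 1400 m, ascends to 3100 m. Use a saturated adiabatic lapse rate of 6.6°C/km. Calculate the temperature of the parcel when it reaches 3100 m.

1400 → 3100 m (saturated adiabatic, 6.6°C/km): ΔT = -6.6 × 1.7 = -11.22°C → T = -22.22°C

-22.22°C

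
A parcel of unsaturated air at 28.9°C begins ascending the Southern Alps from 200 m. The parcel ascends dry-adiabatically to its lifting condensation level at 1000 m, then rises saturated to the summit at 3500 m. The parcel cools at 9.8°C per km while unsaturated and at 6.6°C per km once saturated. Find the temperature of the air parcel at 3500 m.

200–1000 m, dry: Δz = 0.8 km ⇒ ΔT = -7.84°C; T = 21.06°C
1000–3500 m, saturated: Δz = 2.5 km ⇒ ΔT = -16.5°C; T = 4.56°C

4.56°C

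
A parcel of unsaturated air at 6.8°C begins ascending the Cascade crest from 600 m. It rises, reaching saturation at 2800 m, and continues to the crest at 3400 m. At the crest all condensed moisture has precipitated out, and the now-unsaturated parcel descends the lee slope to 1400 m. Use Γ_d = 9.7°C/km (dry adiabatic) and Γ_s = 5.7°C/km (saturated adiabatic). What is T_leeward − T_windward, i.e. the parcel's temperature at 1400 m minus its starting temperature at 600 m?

From 600 m to 2800 m (dry): cools by 9.7 × 2.2 = 21.34°C, giving -14.54°C.
From 2800 m to 3400 m (saturated): cools by 5.7 × 0.6 = 3.42°C, giving -17.96°C.
From 3400 m to 1400 m (dry descent): warms by 9.7 × 2 = 19.4°C, giving 1.44°C.
Net change vs windward start: 1.44 − 6.8 = -5.36°C

-5.36°C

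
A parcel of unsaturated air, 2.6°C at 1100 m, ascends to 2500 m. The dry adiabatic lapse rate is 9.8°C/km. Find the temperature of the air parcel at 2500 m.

-11.12°C

From 1100 m to 2500 m (dry adiabatic): cools by 9.8 × 1.4 = 13.72°C, giving -11.12°C.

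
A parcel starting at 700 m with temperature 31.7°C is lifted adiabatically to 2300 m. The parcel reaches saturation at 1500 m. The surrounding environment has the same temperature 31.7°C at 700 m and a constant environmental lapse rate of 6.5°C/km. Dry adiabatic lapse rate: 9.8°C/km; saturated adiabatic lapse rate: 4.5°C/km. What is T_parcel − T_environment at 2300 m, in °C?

Parcel:
  Dry to 1500 m: -9.8 × 0.8 km = -7.84°C, so T = 23.86°C.
  Saturated to 2300 m: -4.5 × 0.8 km = -3.6°C, so T = 20.26°C.
Environment:
  Environment to 2300 m: -6.5 × 1.6 km = -10.4°C, so T = 21.3°C.
T_parcel − T_env = 20.26 − 21.3 = -1.04°C

-1.04°C (parcel cooler than environment)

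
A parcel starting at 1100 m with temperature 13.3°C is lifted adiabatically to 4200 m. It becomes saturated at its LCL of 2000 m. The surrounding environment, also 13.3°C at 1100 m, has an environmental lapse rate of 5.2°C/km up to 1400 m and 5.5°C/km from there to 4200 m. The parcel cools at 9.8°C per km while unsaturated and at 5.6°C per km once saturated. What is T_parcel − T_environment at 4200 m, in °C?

-4.18°C (parcel cooler than environment)

Parcel:
  1100–2000 m, dry: Δz = 0.9 km ⇒ ΔT = -8.82°C; T = 4.48°C
  2000–4200 m, saturated: Δz = 2.2 km ⇒ ΔT = -12.32°C; T = -7.84°C
Environment:
  1100–1400 m, environment, lower layer: Δz = 0.3 km ⇒ ΔT = -1.56°C; T = 11.74°C
  1400–4200 m, environment, upper layer: Δz = 2.8 km ⇒ ΔT = -15.4°C; T = -3.66°C
T_parcel − T_env = -7.84 − (-3.66) = -4.18°C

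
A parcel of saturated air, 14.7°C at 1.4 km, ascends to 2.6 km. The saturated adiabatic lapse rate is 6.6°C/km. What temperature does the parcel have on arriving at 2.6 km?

6.78°C

1400–2600 m, saturated adiabatic: Δz = 1.2 km ⇒ ΔT = -7.92°C; T = 6.78°C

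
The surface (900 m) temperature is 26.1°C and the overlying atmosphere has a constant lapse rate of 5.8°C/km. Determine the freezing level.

5400 m

Height above start = (26.1 − 0) / 5.8 = 4.5 km
Altitude = 900 m + 4500 m = 5400 m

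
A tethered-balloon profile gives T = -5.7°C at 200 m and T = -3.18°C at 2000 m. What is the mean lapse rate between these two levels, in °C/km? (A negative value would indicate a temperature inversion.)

Γ = −ΔT/Δz = (-5.7 − (-3.18)) / (2000 − 200) m
  = -2.52°C / 1.8 km = -1.4°C/km

-1.4°C/km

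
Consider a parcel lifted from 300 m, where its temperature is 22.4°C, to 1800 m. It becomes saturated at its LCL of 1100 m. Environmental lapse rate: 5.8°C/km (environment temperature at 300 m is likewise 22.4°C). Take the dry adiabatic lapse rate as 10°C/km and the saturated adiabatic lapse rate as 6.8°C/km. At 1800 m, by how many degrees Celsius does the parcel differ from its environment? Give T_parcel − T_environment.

Parcel:
  300–1100 m, dry: Δz = 0.8 km ⇒ ΔT = -8°C; T = 14.4°C
  1100–1800 m, saturated: Δz = 0.7 km ⇒ ΔT = -4.76°C; T = 9.64°C
Environment:
  300–1800 m, environment: Δz = 1.5 km ⇒ ΔT = -8.7°C; T = 13.7°C
T_parcel − T_env = 9.64 − 13.7 = -4.06°C

-4.06°C (parcel cooler than environment)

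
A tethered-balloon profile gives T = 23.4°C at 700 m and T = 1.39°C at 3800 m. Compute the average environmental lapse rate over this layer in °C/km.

Γ = −ΔT/Δz = (23.4 − 1.39) / (3800 − 700) m
  = 22.01°C / 3.1 km = 7.1°C/km

7.1°C/km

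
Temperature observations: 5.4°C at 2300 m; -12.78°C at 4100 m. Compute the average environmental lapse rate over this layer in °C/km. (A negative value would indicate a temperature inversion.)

10.1°C/km

Γ = −ΔT/Δz = (5.4 − (-12.78)) / (4100 − 2300) m
  = 18.18°C / 1.8 km = 10.1°C/km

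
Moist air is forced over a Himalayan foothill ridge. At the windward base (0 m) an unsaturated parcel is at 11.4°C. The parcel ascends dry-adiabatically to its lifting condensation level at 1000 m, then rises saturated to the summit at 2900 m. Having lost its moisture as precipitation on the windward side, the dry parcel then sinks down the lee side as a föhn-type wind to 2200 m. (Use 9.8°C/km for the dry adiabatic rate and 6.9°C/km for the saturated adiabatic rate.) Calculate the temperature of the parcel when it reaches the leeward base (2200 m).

-4.65°C

From 0 m to 1000 m (dry): cools by 9.8 × 1 = 9.8°C, giving 1.6°C.
From 1000 m to 2900 m (saturated): cools by 6.9 × 1.9 = 13.11°C, giving -11.51°C.
From 2900 m to 2200 m (dry descent): warms by 9.8 × 0.7 = 6.86°C, giving -4.65°C.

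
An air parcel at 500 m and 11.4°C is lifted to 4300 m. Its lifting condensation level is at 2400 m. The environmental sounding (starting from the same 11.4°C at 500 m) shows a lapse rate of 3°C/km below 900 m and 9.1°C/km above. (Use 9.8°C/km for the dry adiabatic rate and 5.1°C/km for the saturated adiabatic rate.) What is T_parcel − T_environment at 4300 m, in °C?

+3.83°C (parcel warmer than environment)

Parcel:
  Dry to 2400 m: -9.8 × 1.9 km = -18.62°C, so T = -7.22°C.
  Saturated to 4300 m: -5.1 × 1.9 km = -9.69°C, so T = -16.91°C.
Environment:
  Environment, lower layer to 900 m: -3 × 0.4 km = -1.2°C, so T = 10.2°C.
  Environment, upper layer to 4300 m: -9.1 × 3.4 km = -30.94°C, so T = -20.74°C.
T_parcel − T_env = -16.91 − (-20.74) = +3.83°C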